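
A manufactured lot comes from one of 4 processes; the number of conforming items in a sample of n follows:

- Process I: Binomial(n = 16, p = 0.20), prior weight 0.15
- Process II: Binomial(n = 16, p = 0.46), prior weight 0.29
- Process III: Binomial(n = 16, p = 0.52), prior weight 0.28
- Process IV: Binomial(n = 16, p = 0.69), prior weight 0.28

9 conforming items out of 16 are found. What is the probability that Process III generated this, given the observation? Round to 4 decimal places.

0.4193

By Bayes' theorem, P(k | x) = w_k f_k(x) / Σ_j w_j f_j(x).
Binomial probabilities:
  L_I = 0.00122836
  L_II = 0.141255
  L_III = 0.1867
  L_IV = 0.111583
Unnormalised posteriors:
  w_I·L_I = 0.15 × 0.00122836 = 0.000184254
  w_II·L_II = 0.29 × 0.141255 = 0.0409639
  w_III·L_III = 0.28 × 0.1867 = 0.0522761
  w_IV·L_IV = 0.28 × 0.111583 = 0.0312434
Sum: 0.000184254 + 0.0409639 + 0.0522761 + 0.0312434 = 0.124668
P(Process III | data) = 0.0522761 / 0.124668 ≈ 0.4193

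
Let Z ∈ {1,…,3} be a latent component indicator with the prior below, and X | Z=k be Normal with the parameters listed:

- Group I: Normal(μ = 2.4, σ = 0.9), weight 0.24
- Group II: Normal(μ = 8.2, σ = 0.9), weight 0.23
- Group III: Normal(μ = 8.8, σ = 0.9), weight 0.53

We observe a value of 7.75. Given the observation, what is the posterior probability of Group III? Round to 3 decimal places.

0.569

By Bayes' theorem, P(k | x) = P(Z=k) f_k(x) / Σ_j P(Z=j) f_j(x).
Normal densities:
  f_I = (1/(0.9·√(2π)))·exp(−(7.75−2.4)²/(2·0.9²)) = 0.443269·exp(-17.66821) = 9.40722e-09
  f_II = (1/(0.9·√(2π)))·exp(−(7.75−8.2)²/(2·0.9²)) = 0.443269·exp(-0.12500) = 0.391184
  f_III = (1/(0.9·√(2π)))·exp(−(7.75−8.8)²/(2·0.9²)) = 0.443269·exp(-0.68056) = 0.224443
Multiply by the mixture weights:
  P(Z=I)·f_I = 0.24 × 9.40722e-09 = 2.25773e-09
  P(Z=II)·f_II = 0.23 × 0.391184 = 0.0899723
  P(Z=III)·f_III = 0.53 × 0.224443 = 0.118955
Marginal: 2.25773e-09 + 0.0899723 + 0.118955 = 0.208927
P(Group III | x) = 0.118955 / 0.208927 ≈ 0.569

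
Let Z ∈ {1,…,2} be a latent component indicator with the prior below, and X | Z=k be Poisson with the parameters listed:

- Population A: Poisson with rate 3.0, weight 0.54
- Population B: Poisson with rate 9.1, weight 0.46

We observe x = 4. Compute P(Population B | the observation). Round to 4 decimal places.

0.1392

Posterior ∝ prior × likelihood, so P(k | x) ∝ w_k f_k(x); normalise over all components.
Component likelihoods at x = 4:
  f_A = 0.168031
  f_B = 0.0319062
Unnormalised posteriors:
  w_A·f_A = 0.54 × 0.168031 = 0.0907369
  w_B·f_B = 0.46 × 0.0319062 = 0.0146768
Denominator: 0.0907369 + 0.0146768 = 0.105414
Responsibility of Population B: 0.0146768 / 0.105414 ≈ 0.1392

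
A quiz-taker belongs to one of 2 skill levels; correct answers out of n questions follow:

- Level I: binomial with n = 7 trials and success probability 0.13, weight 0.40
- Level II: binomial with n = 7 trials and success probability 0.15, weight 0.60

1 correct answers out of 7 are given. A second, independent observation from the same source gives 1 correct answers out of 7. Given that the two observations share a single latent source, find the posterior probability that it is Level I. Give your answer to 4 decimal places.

0.3983

Apply Bayes' rule: the posterior for each component is proportional to its prior times its likelihood at x.
Since both observations come from the same component, the likelihood for component k is f_k(x₁)·f_k(x₂).
  f_I = [C(7,1)·0.13^1·0.87^6 = 7·0.13·0.433626 = 0.3946] × [0.3946] = 0.155709
  f_II = [C(7,1)·0.15^1·0.85^6 = 7·0.15·0.37715 = 0.396007] × [0.396007] = 0.156822
Prior × likelihood for each component:
  w_I·f_I = 0.40 × 0.155709 = 0.0622836
  w_II·f_II = 0.60 × 0.156822 = 0.0940929
Denominator: 0.0622836 + 0.0940929 = 0.156377
So the posterior for Level I is 0.0622836 / 0.156377 ≈ 0.3983.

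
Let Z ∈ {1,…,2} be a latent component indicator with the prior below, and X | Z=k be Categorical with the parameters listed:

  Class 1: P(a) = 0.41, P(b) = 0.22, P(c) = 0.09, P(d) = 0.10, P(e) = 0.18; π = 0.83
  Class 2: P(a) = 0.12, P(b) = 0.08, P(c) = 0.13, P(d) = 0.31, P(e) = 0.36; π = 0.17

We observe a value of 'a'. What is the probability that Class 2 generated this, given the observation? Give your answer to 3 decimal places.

0.057

By Bayes' theorem, P(k | x) = π_k f_k(x) / Σ_j π_j f_j(x).
Evaluate each component's likelihood at the observed value:
  p_1 = P(a | comp) = 0.41
  p_2 = P(a | comp) = 0.12
Prior × likelihood for each component:
  π_1·p_1 = 0.83 × 0.41 = 0.3403
  π_2·p_2 = 0.17 × 0.12 = 0.0204
Sum: 0.3403 + 0.0204 = 0.3607
P(Class 2 | the observation) = 0.0204 / 0.3607 ≈ 0.057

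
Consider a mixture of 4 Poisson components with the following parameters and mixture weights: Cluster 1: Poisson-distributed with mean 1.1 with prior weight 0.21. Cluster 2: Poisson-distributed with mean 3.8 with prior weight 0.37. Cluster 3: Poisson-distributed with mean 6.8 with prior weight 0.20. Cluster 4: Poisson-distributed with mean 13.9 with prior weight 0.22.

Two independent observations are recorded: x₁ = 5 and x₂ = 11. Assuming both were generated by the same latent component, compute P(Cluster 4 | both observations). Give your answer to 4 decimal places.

Posterior ∝ prior × likelihood, so P(k | x) ∝ P(Z=k) f_k(x); normalise over all components.
Since both observations come from the same component, the likelihood for component k is f_k(x₁)·f_k(x₂).
  p_1 = [0.00446744] × [2.37925e-08] = 1.06291e-10
  p_2 = [0.147713] × [0.00133704] = 0.000197498
  p_3 = [0.134946] × [0.0401088] = 0.00541253
  p_4 = [0.00397374] × [0.0861616] = 0.000342384
Prior × likelihood for each component:
  P(Z=1)·p_1 = 0.21 × 1.06291e-10 = 2.23212e-11
  P(Z=2)·p_2 = 0.37 × 0.000197498 = 7.30742e-05
  P(Z=3)·p_3 = 0.20 × 0.00541253 = 0.00108251
  P(Z=4)·p_4 = 0.22 × 0.000342384 = 7.53244e-05
Marginal: 2.23212e-11 + 7.30742e-05 + 0.00108251 + 7.53244e-05 = 0.00123091
Responsibility of Cluster 4: 7.53244e-05 / 0.00123091 ≈ 0.0612

0.0612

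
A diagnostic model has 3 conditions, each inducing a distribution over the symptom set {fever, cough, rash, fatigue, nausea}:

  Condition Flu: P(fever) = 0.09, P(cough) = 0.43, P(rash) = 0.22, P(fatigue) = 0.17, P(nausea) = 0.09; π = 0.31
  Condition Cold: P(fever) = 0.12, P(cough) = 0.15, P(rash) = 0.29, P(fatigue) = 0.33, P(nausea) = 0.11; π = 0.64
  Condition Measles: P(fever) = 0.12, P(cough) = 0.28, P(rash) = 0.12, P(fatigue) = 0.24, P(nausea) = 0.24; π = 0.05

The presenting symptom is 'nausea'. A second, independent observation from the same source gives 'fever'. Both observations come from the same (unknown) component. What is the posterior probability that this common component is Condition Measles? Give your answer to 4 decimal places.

P(component k | x) = π_k·f_k(x) / marginal(x), where marginal(x) = Σ_j π_j·f_j(x).
Since both observations come from the same component, the likelihood for component k is f_k(x₁)·f_k(x₂).
  f_Flu = [P(nausea | comp) = 0.09] × [0.09] = 0.0081
  f_Cold = [P(nausea | comp) = 0.11] × [0.12] = 0.0132
  f_Measles = [P(nausea | comp) = 0.24] × [0.12] = 0.0288
Prior × likelihood for each component:
  π_Flu·f_Flu = 0.31 × 0.0081 = 0.002511
  π_Cold·f_Cold = 0.64 × 0.0132 = 0.008448
  π_Measles·f_Measles = 0.05 × 0.0288 = 0.00144
Sum: 0.002511 + 0.008448 + 0.00144 = 0.012399
So the posterior for Condition Measles is 0.00144 / 0.012399 ≈ 0.1161.

0.1161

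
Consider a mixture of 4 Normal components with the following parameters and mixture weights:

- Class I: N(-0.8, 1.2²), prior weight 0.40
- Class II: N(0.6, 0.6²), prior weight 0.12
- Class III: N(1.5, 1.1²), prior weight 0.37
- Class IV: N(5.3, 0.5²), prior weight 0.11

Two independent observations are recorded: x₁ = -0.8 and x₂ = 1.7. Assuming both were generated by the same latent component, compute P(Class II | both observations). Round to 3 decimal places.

0.059

Posterior ∝ prior × likelihood, so P(k | x) ∝ π_k f_k(x); normalise over all components.
Since both observations come from the same component, the likelihood for component k is f_k(x₁)·f_k(x₂).
  L_I = [0.332452] × [0.0379533] = 0.0126176
  L_II = [0.0437031] × [0.123852] = 0.00541272
  L_III = [0.0407541] × [0.356729] = 0.0145382
  L_IV = [3.8172e-33] × [4.41598e-12] = 1.68567e-44
Unnormalised posteriors:
  π_I·L_I = 0.40 × 0.0126176 = 0.00504706
  π_II·L_II = 0.12 × 0.00541272 = 0.000649526
  π_III·L_III = 0.37 × 0.0145382 = 0.00537913
  π_IV·L_IV = 0.11 × 1.68567e-44 = 1.85423e-45
Denominator: 0.00504706 + 0.000649526 + 0.00537913 + 1.85423e-45 = 0.0110757
So the posterior for Class II is 0.000649526 / 0.0110757 ≈ 0.059.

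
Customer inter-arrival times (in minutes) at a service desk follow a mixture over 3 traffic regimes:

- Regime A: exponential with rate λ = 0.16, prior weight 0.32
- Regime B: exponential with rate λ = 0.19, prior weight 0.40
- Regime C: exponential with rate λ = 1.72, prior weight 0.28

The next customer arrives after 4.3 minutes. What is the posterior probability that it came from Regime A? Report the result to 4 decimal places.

0.4317

Apply Bayes' rule: the posterior for each component is proportional to its prior times its likelihood at x.
Component likelihoods at x = 4.3 minutes:
  p_A = 0.0804128
  p_B = 0.0839334
  p_C = 0.00105557
Prior × likelihood for each component:
  w_A·p_A = 0.32 × 0.0804128 = 0.0257321
  w_B·p_B = 0.40 × 0.0839334 = 0.0335734
  w_C·p_C = 0.28 × 0.00105557 = 0.000295559
Evidence: 0.0257321 + 0.0335734 + 0.000295559 = 0.059601
So the posterior for Regime A is 0.0257321 / 0.059601 ≈ 0.4317.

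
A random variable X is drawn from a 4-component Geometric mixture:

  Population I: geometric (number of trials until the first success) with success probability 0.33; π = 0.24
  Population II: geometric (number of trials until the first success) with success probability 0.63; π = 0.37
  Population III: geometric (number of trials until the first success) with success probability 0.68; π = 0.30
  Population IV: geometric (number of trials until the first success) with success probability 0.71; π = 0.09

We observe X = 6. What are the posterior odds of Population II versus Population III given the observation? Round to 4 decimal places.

Only the two components matter; the odds are (π_i f_i(x)) / (π_j f_j(x)).
Component likelihoods at x = 6:
  L_I = 0.0445541
  L_II = 0.00436867
  L_III = 0.0022817
  L_IV = 0.00145629
0.00161641 / 0.00068451 ≈ 2.3614

2.3614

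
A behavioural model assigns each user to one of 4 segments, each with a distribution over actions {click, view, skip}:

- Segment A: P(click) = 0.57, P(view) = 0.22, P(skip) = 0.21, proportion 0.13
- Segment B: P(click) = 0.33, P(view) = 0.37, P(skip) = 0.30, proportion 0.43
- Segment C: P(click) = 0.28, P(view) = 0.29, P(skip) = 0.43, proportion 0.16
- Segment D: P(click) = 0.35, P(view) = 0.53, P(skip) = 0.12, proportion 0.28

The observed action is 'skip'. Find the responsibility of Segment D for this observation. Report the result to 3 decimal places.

0.130

The responsibility of component k is P(Z=k) f_k(x) divided by Σ_j P(Z=j) f_j(x).
Categorical probabilities:
  L_A = 0.21
  L_B = 0.3
  L_C = 0.43
  L_D = 0.12
Weight by the priors:
  P(Z=A)·L_A = 0.13 × 0.21 = 0.0273
  P(Z=B)·L_B = 0.43 × 0.3 = 0.129
  P(Z=C)·L_C = 0.16 × 0.43 = 0.0688
  P(Z=D)·L_D = 0.28 × 0.12 = 0.0336
Evidence: 0.0273 + 0.129 + 0.0688 + 0.0336 = 0.2587
P(Segment D | the observation) = 0.0336 / 0.2587 ≈ 0.130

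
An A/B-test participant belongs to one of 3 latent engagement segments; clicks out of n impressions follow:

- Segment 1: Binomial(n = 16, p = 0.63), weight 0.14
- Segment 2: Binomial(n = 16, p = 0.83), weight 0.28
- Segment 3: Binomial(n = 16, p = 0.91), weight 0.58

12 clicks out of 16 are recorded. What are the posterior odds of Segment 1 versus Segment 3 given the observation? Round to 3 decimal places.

Since P(k|x) ∝ w_k f_k(x), the posterior odds are w_i f_i(x) / (w_j f_j(x)).
Evaluate each component's likelihood at the observed value:
  p_1 = C(16,12)·0.63^12·0.37^4 = 1820·0.00390919·0.0187416 = 0.133341
  p_2 = C(16,12)·0.83^12·0.17^4 = 1820·0.10689·0.00083521 = 0.162482
  p_3 = C(16,12)·0.91^12·0.09^4 = 1820·0.322475·6.561e-05 = 0.0385069
0.0186678 / 0.022334 ≈ 0.836

0.836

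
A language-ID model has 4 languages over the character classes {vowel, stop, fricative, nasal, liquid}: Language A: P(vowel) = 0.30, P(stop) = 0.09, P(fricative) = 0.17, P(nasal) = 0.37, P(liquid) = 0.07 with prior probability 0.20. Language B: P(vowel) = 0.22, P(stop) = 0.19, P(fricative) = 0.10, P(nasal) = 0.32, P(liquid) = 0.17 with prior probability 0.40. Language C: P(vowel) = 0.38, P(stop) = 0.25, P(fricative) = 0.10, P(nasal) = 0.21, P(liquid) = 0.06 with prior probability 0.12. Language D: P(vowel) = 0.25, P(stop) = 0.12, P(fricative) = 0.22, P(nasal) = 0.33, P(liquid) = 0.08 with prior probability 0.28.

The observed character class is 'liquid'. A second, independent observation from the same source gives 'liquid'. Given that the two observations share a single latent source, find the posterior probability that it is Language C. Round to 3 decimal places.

Posterior ∝ prior × likelihood, so P(k | x) ∝ π_k f_k(x); normalise over all components.
Since both observations come from the same component, the likelihood for component k is f_k(x₁)·f_k(x₂).
  p_A = [P(liquid | comp) = 0.07] × [0.07] = 0.0049
  p_B = [P(liquid | comp) = 0.17] × [0.17] = 0.0289
  p_C = [P(liquid | comp) = 0.06] × [0.06] = 0.0036
  p_D = [P(liquid | comp) = 0.08] × [0.08] = 0.0064
Weight by the priors:
  π_A·p_A = 0.20 × 0.0049 = 0.00098
  π_B·p_B = 0.40 × 0.0289 = 0.01156
  π_C·p_C = 0.12 × 0.0036 = 0.000432
  π_D·p_D = 0.28 × 0.0064 = 0.001792
Evidence: 0.00098 + 0.01156 + 0.000432 + 0.001792 = 0.014764
P(Language C | data) = 0.000432 / 0.014764 ≈ 0.029

0.029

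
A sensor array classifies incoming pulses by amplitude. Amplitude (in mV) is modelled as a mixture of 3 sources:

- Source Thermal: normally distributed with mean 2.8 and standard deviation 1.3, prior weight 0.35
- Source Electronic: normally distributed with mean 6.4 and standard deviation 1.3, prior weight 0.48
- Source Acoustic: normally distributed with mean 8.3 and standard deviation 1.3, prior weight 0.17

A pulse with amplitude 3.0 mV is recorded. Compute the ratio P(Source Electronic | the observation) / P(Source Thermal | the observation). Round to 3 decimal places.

Since P(k|x) ∝ π_k f_k(x), the posterior odds are π_i f_i(x) / (π_j f_j(x)).
Evaluate each component's likelihood at the observed value:
  f_Thermal = 0.303268
  f_Electronic = 0.0100376
  f_Acoustic = 7.54565e-05
Posterior odds = (π_Electronic·f_Electronic) / (π_Thermal·f_Thermal) = (0.48·0.0100376) / (0.35·0.303268) = 0.00481803 / 0.106144 ≈ 0.045

0.045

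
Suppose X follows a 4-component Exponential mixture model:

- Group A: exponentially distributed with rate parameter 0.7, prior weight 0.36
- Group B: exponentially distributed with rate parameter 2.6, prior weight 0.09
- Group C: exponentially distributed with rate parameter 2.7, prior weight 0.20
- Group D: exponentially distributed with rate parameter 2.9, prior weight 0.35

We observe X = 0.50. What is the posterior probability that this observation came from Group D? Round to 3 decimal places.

By Bayes' theorem, P(k | x) = π_k f_k(x) / Σ_j π_j f_j(x).
Evaluate each component's likelihood at the observed value:
  L_A = 0.493282
  L_B = 0.708583
  L_C = 0.699949
  L_D = 0.680254
Multiply by the mixture weights:
  π_A·L_A = 0.36 × 0.493282 = 0.177581
  π_B·L_B = 0.09 × 0.708583 = 0.0637724
  π_C·L_C = 0.20 × 0.699949 = 0.13999
  π_D·L_D = 0.35 × 0.680254 = 0.238089
Evidence: 0.177581 + 0.0637724 + 0.13999 + 0.238089 = 0.619432
Responsibility of Group D: 0.238089 / 0.619432 ≈ 0.384

0.384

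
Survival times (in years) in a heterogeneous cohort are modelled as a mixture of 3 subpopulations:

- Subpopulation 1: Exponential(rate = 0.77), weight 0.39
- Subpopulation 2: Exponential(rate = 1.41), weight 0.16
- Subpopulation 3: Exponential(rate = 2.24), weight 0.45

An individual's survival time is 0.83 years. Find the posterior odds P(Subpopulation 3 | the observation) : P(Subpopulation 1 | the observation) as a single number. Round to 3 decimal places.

0.991

Since P(k|x) ∝ π_k f_k(x), the posterior odds are π_i f_i(x) / (π_j f_j(x)).
Exponential densities:
  f_1 = 0.77·e^(−0.77·0.83) = 0.77·e^(−0.6391) = 0.406381
  f_2 = 1.41·e^(−1.41·0.83) = 1.41·e^(−1.1703) = 0.437486
  f_3 = 2.24·e^(−2.24·0.83) = 2.24·e^(−1.8592) = 0.348986
Posterior odds = (π_3·f_3) / (π_1·f_1) = (0.45·0.348986) / (0.39·0.406381) = 0.157044 / 0.158488 ≈ 0.991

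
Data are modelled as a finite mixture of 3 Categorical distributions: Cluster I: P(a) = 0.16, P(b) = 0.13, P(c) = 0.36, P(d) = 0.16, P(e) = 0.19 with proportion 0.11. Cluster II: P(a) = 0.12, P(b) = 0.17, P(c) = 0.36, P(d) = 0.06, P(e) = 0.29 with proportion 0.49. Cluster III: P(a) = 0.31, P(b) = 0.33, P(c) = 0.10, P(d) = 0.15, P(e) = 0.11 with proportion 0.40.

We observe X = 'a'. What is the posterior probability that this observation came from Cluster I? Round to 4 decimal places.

Posterior ∝ prior × likelihood, so P(k | x) ∝ w_k f_k(x); normalise over all components.
Evaluate each component's likelihood at the observed value:
  f_I = 0.16
  f_II = 0.12
  f_III = 0.31
Multiply by the mixture weights:
  w_I·f_I = 0.11 × 0.16 = 0.0176
  w_II·f_II = 0.49 × 0.12 = 0.0588
  w_III·f_III = 0.40 × 0.31 = 0.124
Marginal: 0.0176 + 0.0588 + 0.124 = 0.2004
P(Cluster I | 'a') = 0.0176 / 0.2004 ≈ 0.0878

0.0878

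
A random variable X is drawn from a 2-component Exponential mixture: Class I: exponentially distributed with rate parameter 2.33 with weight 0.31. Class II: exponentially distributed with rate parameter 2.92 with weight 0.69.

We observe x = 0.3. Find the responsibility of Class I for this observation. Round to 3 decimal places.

The responsibility of component k is π_k f_k(x) divided by Σ_j π_j f_j(x).
Exponential densities:
  f_I = 1.1582
  f_II = 1.21602
Unnormalised posteriors:
  π_I·f_I = 0.31 × 1.1582 = 0.359042
  π_II·f_II = 0.69 × 1.21602 = 0.839054
Evidence: 0.359042 + 0.839054 = 1.1981
Responsibility of Class I: 0.359042 / 1.1981 ≈ 0.300

0.300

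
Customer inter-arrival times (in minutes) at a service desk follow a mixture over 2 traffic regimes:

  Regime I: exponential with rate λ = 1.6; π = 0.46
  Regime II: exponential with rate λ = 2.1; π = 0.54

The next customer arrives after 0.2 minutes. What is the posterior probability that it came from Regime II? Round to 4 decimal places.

0.5823

P(component k | x) = P(Z=k)·f_k(x) / marginal(x), where marginal(x) = Σ_j P(Z=j)·f_j(x).
Evaluate each component's likelihood at the observed value:
  L_I = 1.6·e^(−1.6·0.2) = 1.6·e^(−0.3200) = 1.16184
  L_II = 2.1·e^(−2.1·0.2) = 2.1·e^(−0.4200) = 1.3798
Prior × likelihood for each component:
  P(Z=I)·L_I = 0.46 × 1.16184 = 0.534446
  P(Z=II)·L_II = 0.54 × 1.3798 = 0.745091
Denominator: 0.534446 + 0.745091 = 1.27954
P(Regime II | x) ≈ 0.5823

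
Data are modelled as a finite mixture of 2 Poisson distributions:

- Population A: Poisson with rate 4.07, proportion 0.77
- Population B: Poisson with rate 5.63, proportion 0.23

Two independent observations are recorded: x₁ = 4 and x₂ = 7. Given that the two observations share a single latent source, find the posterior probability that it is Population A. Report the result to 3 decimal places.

The responsibility of component k is π_k f_k(x) divided by Σ_j π_j f_j(x).
Since both observations come from the same component, the likelihood for component k is f_k(x₁)·f_k(x₂).
  p_A = [e^(−4.07)·4.07^4/4! = 0.195249] × [0.0626833] = 0.0122388
  p_B = [e^(−5.63)·5.63^4/4! = 0.150226] × [0.127659] = 0.0191776
Multiply by the mixture weights:
  π_A·p_A = 0.77 × 0.0122388 = 0.00942389
  π_B·p_B = 0.23 × 0.0191776 = 0.00441085
Marginal: 0.00942389 + 0.00441085 = 0.0138347
P(Population A | x₁, x₂) ≈ 0.681

0.681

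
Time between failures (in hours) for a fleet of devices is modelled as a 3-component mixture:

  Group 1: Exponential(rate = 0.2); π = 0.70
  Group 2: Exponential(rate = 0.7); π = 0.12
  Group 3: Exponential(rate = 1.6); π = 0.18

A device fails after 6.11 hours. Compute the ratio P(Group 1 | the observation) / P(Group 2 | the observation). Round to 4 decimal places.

35.3686

Posterior odds = (w_i f_i(x)) / (w_j f_j(x)); the normalising sum cancels.
Component likelihoods at x = 6.11 hours:
  L_1 = 0.0589281
  L_2 = 0.00971898
  L_3 = 9.08777e-05
Posterior odds = (w_1·L_1) / (w_2·L_2) = (0.70·0.0589281) / (0.12·0.00971898) = 0.0412496 / 0.00116628 ≈ 35.3686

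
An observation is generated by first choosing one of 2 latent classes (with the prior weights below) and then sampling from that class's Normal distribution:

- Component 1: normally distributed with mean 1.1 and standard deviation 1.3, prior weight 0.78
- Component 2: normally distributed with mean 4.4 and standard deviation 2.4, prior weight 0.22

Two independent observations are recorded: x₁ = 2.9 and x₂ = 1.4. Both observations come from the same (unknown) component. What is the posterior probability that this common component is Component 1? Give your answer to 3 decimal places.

By Bayes' theorem, P(k | x) = π_k f_k(x) / Σ_j π_j f_j(x).
Since both observations come from the same component, the likelihood for component k is f_k(x₁)·f_k(x₂).
  f_1 = [(1/(1.3·√(2π)))·exp(−(2.9−1.1)²/(2·1.3²)) = 0.306879·exp(-0.95858) = 0.117669] × [0.298815] = 0.0351612
  f_2 = [(1/(2.4·√(2π)))·exp(−(2.9−4.4)²/(2·2.4²)) = 0.166226·exp(-0.19531) = 0.136734] × [0.0761038] = 0.010406
Weight by the priors:
  π_1·f_1 = 0.78 × 0.0351612 = 0.0274257
  π_2·f_2 = 0.22 × 0.010406 = 0.00228931
Evidence: 0.0274257 + 0.00228931 = 0.029715
Responsibility of Component 1: 0.0274257 / 0.029715 ≈ 0.923

0.923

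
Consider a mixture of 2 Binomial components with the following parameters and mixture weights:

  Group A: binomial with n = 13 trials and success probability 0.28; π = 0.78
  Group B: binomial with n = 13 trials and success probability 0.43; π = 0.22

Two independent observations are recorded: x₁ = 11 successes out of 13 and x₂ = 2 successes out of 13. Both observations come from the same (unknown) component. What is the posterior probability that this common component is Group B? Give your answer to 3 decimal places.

The responsibility of component k is P(Z=k) f_k(x) divided by Σ_j P(Z=j) f_j(x).
Since both observations come from the same component, the likelihood for component k is f_k(x₁)·f_k(x₂).
  L_A = [C(13,11)·0.28^11·0.72^2 = 78·8.29351e-07·0.5184 = 3.3535e-05] × [0.164842] = 5.52797e-06
  L_B = [C(13,11)·0.43^11·0.57^2 = 78·9.29294e-05·0.3249 = 0.00235503] × [0.0297615] = 7.00894e-05
Multiply by the mixture weights:
  P(Z=A)·L_A = 0.78 × 5.52797e-06 = 4.31182e-06
  P(Z=B)·L_B = 0.22 × 7.00894e-05 = 1.54197e-05
Sum: 4.31182e-06 + 1.54197e-05 = 1.97315e-05
So the posterior for Group B is 1.54197e-05 / 1.97315e-05 ≈ 0.781.

0.781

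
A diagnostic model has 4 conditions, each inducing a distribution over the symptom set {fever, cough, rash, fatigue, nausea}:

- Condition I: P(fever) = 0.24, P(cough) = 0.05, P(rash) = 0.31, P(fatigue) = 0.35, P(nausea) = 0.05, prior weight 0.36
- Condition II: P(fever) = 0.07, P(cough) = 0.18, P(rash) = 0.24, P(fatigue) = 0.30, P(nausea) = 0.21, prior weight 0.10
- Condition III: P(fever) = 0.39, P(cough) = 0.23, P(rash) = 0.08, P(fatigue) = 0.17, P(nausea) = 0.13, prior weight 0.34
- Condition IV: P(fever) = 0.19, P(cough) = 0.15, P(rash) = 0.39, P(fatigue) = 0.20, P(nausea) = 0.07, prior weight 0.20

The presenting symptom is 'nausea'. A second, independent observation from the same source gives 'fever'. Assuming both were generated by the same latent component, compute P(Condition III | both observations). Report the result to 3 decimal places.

0.671

P(component k | x) = w_k·f_k(x) / marginal(x), where marginal(x) = Σ_j w_j·f_j(x).
Since both observations come from the same component, the likelihood for component k is f_k(x₁)·f_k(x₂).
  L_I = [P(nausea | comp) = 0.05] × [0.24] = 0.012
  L_II = [P(nausea | comp) = 0.21] × [0.07] = 0.0147
  L_III = [P(nausea | comp) = 0.13] × [0.39] = 0.0507
  L_IV = [P(nausea | comp) = 0.07] × [0.19] = 0.0133
Multiply by the mixture weights:
  w_I·L_I = 0.36 × 0.012 = 0.00432
  w_II·L_II = 0.10 × 0.0147 = 0.00147
  w_III·L_III = 0.34 × 0.0507 = 0.017238
  w_IV·L_IV = 0.20 × 0.0133 = 0.00266
Normaliser: 0.00432 + 0.00147 + 0.017238 + 0.00266 = 0.025688
P(Condition III | x) = 0.017238 / 0.025688 ≈ 0.671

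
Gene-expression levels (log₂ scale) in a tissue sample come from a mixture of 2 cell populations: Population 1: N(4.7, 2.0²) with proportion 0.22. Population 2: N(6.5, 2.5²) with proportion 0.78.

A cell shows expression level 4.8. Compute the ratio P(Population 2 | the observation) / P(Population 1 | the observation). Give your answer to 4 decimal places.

2.2537

The posterior odds equal the prior odds times the likelihood ratio: (π_i/π_j)·(f_i(x)/f_j(x)).
Evaluate each component's likelihood at the observed value:
  f_1 = (1/(2.0·√(2π)))·exp(−(4.8−4.7)²/(2·2.0²)) = 0.199471·exp(-0.00125) = 0.199222
  f_2 = (1/(2.5·√(2π)))·exp(−(4.8−6.5)²/(2·2.5²)) = 0.159577·exp(-0.23120) = 0.126637
Posterior odds = (π_2·f_2) / (π_1·f_1) = (0.78·0.126637) / (0.22·0.199222) = 0.098777 / 0.0438288 ≈ 2.2537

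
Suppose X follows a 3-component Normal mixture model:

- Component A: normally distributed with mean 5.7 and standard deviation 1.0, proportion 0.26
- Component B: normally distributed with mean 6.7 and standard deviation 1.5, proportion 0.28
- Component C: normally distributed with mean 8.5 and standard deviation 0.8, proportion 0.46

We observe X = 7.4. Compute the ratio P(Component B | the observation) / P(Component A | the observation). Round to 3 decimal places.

2.731

Only the two components matter; the odds are (w_i f_i(x)) / (w_j f_j(x)).
Normal densities:
  p_A = 0.0940491
  p_B = 0.238522
  p_C = 0.193765
Posterior odds = (w_B·p_B) / (w_A·p_A) = (0.28·0.238522) / (0.26·0.0940491) = 0.0667862 / 0.0244528 ≈ 2.731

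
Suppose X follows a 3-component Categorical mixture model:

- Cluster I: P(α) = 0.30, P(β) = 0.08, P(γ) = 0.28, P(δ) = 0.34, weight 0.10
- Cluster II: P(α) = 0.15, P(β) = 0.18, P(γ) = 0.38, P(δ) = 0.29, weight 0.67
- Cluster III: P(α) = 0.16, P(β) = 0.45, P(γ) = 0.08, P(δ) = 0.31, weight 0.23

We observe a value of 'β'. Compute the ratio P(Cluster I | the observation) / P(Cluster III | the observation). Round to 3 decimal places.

0.077

Only the two components matter; the odds are (π_i f_i(x)) / (π_j f_j(x)).
Evaluate each component's likelihood at the observed value:
  p_I = P(β | comp) = 0.08
  p_II = P(β | comp) = 0.18
  p_III = P(β | comp) = 0.45
Posterior odds = (π_I·p_I) / (π_III·p_III) = (0.10·0.08) / (0.23·0.45) = 0.008 / 0.1035 ≈ 0.077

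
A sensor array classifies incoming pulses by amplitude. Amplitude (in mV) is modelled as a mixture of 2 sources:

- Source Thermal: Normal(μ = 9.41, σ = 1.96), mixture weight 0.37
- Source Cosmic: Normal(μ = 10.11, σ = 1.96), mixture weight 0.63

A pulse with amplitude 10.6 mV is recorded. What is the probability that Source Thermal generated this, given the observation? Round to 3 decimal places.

Apply Bayes' rule: the posterior for each component is proportional to its prior times its likelihood at x.
Evaluate each component's likelihood at the observed value:
  f_Thermal = 0.169281
  f_Cosmic = 0.19728
Unnormalised posteriors:
  π_Thermal·f_Thermal = 0.37 × 0.169281 = 0.062634
  π_Cosmic·f_Cosmic = 0.63 × 0.19728 = 0.124286
Normaliser: 0.062634 + 0.124286 = 0.18692
P(Source Thermal | the observation) = 0.062634 / 0.18692 ≈ 0.335

0.335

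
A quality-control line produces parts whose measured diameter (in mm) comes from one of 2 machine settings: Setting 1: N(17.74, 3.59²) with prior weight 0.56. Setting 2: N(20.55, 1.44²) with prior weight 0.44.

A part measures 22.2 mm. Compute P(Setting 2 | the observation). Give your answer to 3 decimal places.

0.687

The responsibility of component k is π_k f_k(x) divided by Σ_j π_j f_j(x).
Normal densities:
  f_1 = (1/(3.59·√(2π)))·exp(−(22.2−17.74)²/(2·3.59²)) = 0.111126·exp(-0.77170) = 0.0513652
  f_2 = (1/(1.44·√(2π)))·exp(−(22.2−20.55)²/(2·1.44²)) = 0.277043·exp(-0.65647) = 0.143697
Prior × likelihood for each component:
  π_1·f_1 = 0.56 × 0.0513652 = 0.0287645
  π_2·f_2 = 0.44 × 0.143697 = 0.0632267
Normaliser: 0.0287645 + 0.0632267 = 0.0919912
Responsibility of Setting 2: 0.0632267 / 0.0919912 ≈ 0.687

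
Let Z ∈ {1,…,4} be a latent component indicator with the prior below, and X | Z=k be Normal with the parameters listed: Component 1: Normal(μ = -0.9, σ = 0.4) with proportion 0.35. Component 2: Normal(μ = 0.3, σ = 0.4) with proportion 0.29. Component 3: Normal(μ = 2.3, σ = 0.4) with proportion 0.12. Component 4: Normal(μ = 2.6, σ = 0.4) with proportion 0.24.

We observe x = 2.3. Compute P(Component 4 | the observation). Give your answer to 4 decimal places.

By Bayes' theorem, P(k | x) = P(Z=k) f_k(x) / Σ_j P(Z=j) f_j(x).
Evaluate each component's likelihood at the observed value:
  p_1 = (1/(0.4·√(2π)))·exp(−(2.3−-0.9)²/(2·0.4²)) = 0.997356·exp(-32.00000) = 1.26307e-14
  p_2 = (1/(0.4·√(2π)))·exp(−(2.3−0.3)²/(2·0.4²)) = 0.997356·exp(-12.50000) = 3.7168e-06
  p_3 = (1/(0.4·√(2π)))·exp(−(2.3−2.3)²/(2·0.4²)) = 0.997356·exp(-0.00000) = 0.997356
  p_4 = (1/(0.4·√(2π)))·exp(−(2.3−2.6)²/(2·0.4²)) = 0.997356·exp(-0.28125) = 0.752844
Weight by the priors:
  P(Z=1)·p_1 = 0.35 × 1.26307e-14 = 4.42074e-15
  P(Z=2)·p_2 = 0.29 × 3.7168e-06 = 1.07787e-06
  P(Z=3)·p_3 = 0.12 × 0.997356 = 0.119683
  P(Z=4)·p_4 = 0.24 × 0.752844 = 0.180682
Sum: 4.42074e-15 + 1.07787e-06 + 0.119683 + 0.180682 = 0.300366
Responsibility of Component 4: 0.180682 / 0.300366 ≈ 0.6015

0.6015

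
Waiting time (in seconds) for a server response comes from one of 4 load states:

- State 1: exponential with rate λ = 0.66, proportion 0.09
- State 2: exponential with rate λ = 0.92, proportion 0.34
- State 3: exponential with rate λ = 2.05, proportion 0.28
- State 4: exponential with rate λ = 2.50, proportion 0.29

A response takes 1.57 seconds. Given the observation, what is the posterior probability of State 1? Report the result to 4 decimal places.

0.1595

Apply Bayes' rule: the posterior for each component is proportional to its prior times its likelihood at x.
Component likelihoods at x = 1.57 seconds:
  f_1 = 0.234168
  f_2 = 0.217017
  f_3 = 0.0820308
  f_4 = 0.0493553
Unnormalised posteriors:
  π_1·f_1 = 0.09 × 0.234168 = 0.0210751
  π_2·f_2 = 0.34 × 0.217017 = 0.0737856
  π_3·f_3 = 0.28 × 0.0820308 = 0.0229686
  π_4·f_4 = 0.29 × 0.0493553 = 0.014313
Normaliser: 0.0210751 + 0.0737856 + 0.0229686 + 0.014313 = 0.132142
So the posterior for State 1 is 0.0210751 / 0.132142 ≈ 0.1595.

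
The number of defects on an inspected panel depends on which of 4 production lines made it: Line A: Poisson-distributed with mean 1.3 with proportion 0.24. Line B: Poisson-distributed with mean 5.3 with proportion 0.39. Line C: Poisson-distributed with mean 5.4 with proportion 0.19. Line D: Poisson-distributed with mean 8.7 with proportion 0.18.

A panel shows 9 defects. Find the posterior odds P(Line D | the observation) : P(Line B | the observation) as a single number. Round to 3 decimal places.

1.333

Since P(k|x) ∝ π_k f_k(x), the posterior odds are π_i f_i(x) / (π_j f_j(x)).
Component likelihoods at x = 9 defects:
  L_A = 7.96424e-06
  L_B = 0.0453899
  L_C = 0.0485949
  L_D = 0.131084
Posterior odds = (π_D·L_D) / (π_B·L_B) = (0.18·0.131084) / (0.39·0.0453899) = 0.023595 / 0.0177021 ≈ 1.333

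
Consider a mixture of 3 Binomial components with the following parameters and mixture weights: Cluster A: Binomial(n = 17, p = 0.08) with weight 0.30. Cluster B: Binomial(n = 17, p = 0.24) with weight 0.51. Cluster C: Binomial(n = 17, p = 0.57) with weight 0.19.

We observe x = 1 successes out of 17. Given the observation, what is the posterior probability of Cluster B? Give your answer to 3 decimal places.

0.193

Posterior ∝ prior × likelihood, so P(k | x) ∝ π_k f_k(x); normalise over all components.
Binomial probabilities:
  f_A = C(17,1)·0.08^1·0.92^16 = 17·0.08·0.263394 = 0.358215
  f_B = C(17,1)·0.24^1·0.76^16 = 17·0.24·0.0123885 = 0.0505449
  f_C = C(17,1)·0.57^1·0.43^16 = 17·0.57·1.36614e-06 = 1.32379e-05
Multiply by the mixture weights:
  π_A·f_A = 0.30 × 0.358215 = 0.107465
  π_B·f_B = 0.51 × 0.0505449 = 0.0257779
  π_C·f_C = 0.19 × 1.32379e-05 = 2.5152e-06
Evidence: 0.107465 + 0.0257779 + 2.5152e-06 = 0.133245
P(Cluster B | x) ≈ 0.193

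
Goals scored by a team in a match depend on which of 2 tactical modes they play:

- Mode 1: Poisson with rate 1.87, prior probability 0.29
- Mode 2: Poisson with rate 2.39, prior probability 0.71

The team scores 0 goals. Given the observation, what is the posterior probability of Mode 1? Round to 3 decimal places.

0.407

By Bayes' theorem, P(k | x) = π_k f_k(x) / Σ_j π_j f_j(x).
Poisson probabilities:
  f_1 = 0.154124
  f_2 = 0.0916297
Unnormalised posteriors:
  π_1·f_1 = 0.29 × 0.154124 = 0.0446959
  π_2·f_2 = 0.71 × 0.0916297 = 0.0650571
Denominator: 0.0446959 + 0.0650571 = 0.109753
So the posterior for Mode 1 is 0.0446959 / 0.109753 ≈ 0.407.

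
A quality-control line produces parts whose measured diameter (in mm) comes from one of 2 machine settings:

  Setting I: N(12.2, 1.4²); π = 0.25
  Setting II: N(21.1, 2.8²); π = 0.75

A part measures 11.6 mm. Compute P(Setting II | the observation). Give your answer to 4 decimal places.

Apply Bayes' rule: the posterior for each component is proportional to its prior times its likelihood at x.
Normal densities:
  L_I = (1/(1.4·√(2π)))·exp(−(11.6−12.2)²/(2·1.4²)) = 0.284959·exp(-0.09184) = 0.259955
  L_II = (1/(2.8·√(2π)))·exp(−(11.6−21.1)²/(2·2.8²)) = 0.142479·exp(-5.75574) = 0.000450885
Unnormalised posteriors:
  π_I·L_I = 0.25 × 0.259955 = 0.0649887
  π_II·L_II = 0.75 × 0.000450885 = 0.000338164
Evidence: 0.0649887 + 0.000338164 = 0.0653269
So the posterior for Setting II is 0.000338164 / 0.0653269 ≈ 0.0052.

0.0052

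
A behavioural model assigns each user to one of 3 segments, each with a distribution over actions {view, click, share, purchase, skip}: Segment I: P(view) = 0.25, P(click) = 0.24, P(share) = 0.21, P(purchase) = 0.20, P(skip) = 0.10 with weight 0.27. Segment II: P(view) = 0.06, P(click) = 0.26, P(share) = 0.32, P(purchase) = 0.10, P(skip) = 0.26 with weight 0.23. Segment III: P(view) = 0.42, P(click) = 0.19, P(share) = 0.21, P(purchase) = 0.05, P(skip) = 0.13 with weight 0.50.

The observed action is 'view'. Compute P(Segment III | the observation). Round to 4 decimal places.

0.7209

By Bayes' theorem, P(k | x) = π_k f_k(x) / Σ_j π_j f_j(x).
Categorical probabilities:
  f_I = 0.25
  f_II = 0.06
  f_III = 0.42
Multiply by the mixture weights:
  π_I·f_I = 0.27 × 0.25 = 0.0675
  π_II·f_II = 0.23 × 0.06 = 0.0138
  π_III·f_III = 0.50 × 0.42 = 0.21
Evidence: 0.0675 + 0.0138 + 0.21 = 0.2913
P(Segment III | data) ≈ 0.7209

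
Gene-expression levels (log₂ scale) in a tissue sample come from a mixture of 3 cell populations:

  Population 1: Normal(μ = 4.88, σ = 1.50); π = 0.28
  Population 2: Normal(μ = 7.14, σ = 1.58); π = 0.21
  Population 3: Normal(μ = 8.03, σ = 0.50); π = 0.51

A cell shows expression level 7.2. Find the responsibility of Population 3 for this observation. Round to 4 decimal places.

0.5761

Posterior ∝ prior × likelihood, so P(k | x) ∝ w_k f_k(x); normalise over all components.
Evaluate each component's likelihood at the observed value:
  p_1 = 0.08042
  p_2 = 0.252313
  p_3 = 0.201173
Prior × likelihood for each component:
  w_1·p_1 = 0.28 × 0.08042 = 0.0225176
  w_2·p_2 = 0.21 × 0.252313 = 0.0529858
  w_3·p_3 = 0.51 × 0.201173 = 0.102598
Evidence: 0.0225176 + 0.0529858 + 0.102598 = 0.178101
Responsibility of Population 3: 0.102598 / 0.178101 ≈ 0.5761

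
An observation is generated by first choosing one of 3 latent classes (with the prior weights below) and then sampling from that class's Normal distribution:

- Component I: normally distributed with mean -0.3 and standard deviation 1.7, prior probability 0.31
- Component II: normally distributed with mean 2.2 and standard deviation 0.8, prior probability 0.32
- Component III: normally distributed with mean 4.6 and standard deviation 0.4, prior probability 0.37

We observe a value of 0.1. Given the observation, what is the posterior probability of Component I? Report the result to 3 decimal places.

P(component k | x) = P(Z=k)·f_k(x) / marginal(x), where marginal(x) = Σ_j P(Z=j)·f_j(x).
Evaluate each component's likelihood at the observed value:
  f_I = 0.228265
  f_II = 0.0159052
  f_III = 3.2821e-28
Unnormalised posteriors:
  P(Z=I)·f_I = 0.31 × 0.228265 = 0.0707621
  P(Z=II)·f_II = 0.32 × 0.0159052 = 0.00508967
  P(Z=III)·f_III = 0.37 × 3.2821e-28 = 1.21438e-28
Marginal: 0.0707621 + 0.00508967 + 1.21438e-28 = 0.0758518
Responsibility of Component I: 0.0707621 / 0.0758518 ≈ 0.933

0.933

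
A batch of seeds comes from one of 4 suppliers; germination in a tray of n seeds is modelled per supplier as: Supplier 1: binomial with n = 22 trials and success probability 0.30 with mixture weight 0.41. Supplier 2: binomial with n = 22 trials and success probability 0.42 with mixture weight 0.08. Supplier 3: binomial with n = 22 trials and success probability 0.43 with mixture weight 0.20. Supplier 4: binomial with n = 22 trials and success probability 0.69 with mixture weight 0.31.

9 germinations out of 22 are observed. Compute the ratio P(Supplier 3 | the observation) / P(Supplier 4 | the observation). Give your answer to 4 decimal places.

25.1139

The posterior odds equal the prior odds times the likelihood ratio: (P(Z=i)/P(Z=j))·(f_i(x)/f_j(x)).
Binomial probabilities:
  p_1 = 0.0948613
  p_2 = 0.170032
  p_3 = 0.167615
  p_4 = 0.00430593
0.033523 / 0.00133484 ≈ 25.1139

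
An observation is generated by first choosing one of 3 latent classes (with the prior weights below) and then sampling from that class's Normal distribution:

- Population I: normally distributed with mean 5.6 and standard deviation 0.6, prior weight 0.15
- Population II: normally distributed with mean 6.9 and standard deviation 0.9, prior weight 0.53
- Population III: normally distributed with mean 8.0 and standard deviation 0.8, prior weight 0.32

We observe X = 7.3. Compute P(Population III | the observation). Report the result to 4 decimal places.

0.3364

Posterior ∝ prior × likelihood, so P(k | x) ∝ π_k f_k(x); normalise over all components.
Evaluate each component's likelihood at the observed value:
  p_I = (1/(0.6·√(2π)))·exp(−(7.3−5.6)²/(2·0.6²)) = 0.664904·exp(-4.01389) = 0.0120102
  p_II = (1/(0.9·√(2π)))·exp(−(7.3−6.9)²/(2·0.9²)) = 0.443269·exp(-0.09877) = 0.401582
  p_III = (1/(0.8·√(2π)))·exp(−(7.3−8.0)²/(2·0.8²)) = 0.498678·exp(-0.38281) = 0.340069
Unnormalised posteriors:
  π_I·p_I = 0.15 × 0.0120102 = 0.00180152
  π_II·p_II = 0.53 × 0.401582 = 0.212838
  π_III·p_III = 0.32 × 0.340069 = 0.108822
Denominator: 0.00180152 + 0.212838 + 0.108822 = 0.323462
Responsibility of Population III: 0.108822 / 0.323462 ≈ 0.3364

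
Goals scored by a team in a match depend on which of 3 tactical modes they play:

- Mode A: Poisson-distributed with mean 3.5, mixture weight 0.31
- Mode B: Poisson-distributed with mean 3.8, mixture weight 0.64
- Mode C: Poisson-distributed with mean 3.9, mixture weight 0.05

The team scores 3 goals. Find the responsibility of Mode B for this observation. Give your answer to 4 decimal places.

0.6300

The responsibility of component k is w_k f_k(x) divided by Σ_j w_j f_j(x).
Component likelihoods at x = 3 goals:
  f_A = 0.215785
  f_B = 0.204588
  f_C = 0.200122
Unnormalised posteriors:
  w_A·f_A = 0.31 × 0.215785 = 0.0668935
  w_B·f_B = 0.64 × 0.204588 = 0.130936
  w_C·f_C = 0.05 × 0.200122 = 0.0100061
Denominator: 0.0668935 + 0.130936 + 0.0100061 = 0.207836
So the posterior for Mode B is 0.130936 / 0.207836 ≈ 0.6300.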